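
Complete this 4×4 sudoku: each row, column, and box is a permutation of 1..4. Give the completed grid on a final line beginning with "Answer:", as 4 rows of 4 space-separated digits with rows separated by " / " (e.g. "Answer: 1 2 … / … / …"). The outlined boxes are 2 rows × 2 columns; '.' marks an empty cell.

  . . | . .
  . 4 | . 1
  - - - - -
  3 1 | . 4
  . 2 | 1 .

Step 1. [r1c4∈{2,3}] r1c4 is the only open cell in col 4 admitting 2. So r1c4=2.
Step 2. [r1c3∈{3,4}] 4 has one home in row 1: r1c3 ⇒ r1c3=4.
Step 3. [r1c2∈{3}] r1c2 has the single candidate 3 ⇒ r1c2=3.
Step 4. [r2c3∈{3}] r2c3's peers cover all but 3 ⇒ r2c3=3.
Step 5. [r3c3∈{2}] only 2 remains possible at r3c3 ⇒ r3c3=2.
Step 6. [r1c1∈{1}] only 1 remains possible at r1c1 ⇒ r1c1=1.
Step 7. [r4c1∈{4}] r4c1's peers cover all but 4, so r4c1=4.
Step 8. [r2c1∈{2}] r2c1 is down to just 2. So r2c1=2.
Step 9. [r4c4∈{3}] r4c4 has the single candidate 3 ⇒ r4c4=3.

Answer: 1 3 4 2 / 2 4 3 1 / 3 1 2 4 / 4 2 1 3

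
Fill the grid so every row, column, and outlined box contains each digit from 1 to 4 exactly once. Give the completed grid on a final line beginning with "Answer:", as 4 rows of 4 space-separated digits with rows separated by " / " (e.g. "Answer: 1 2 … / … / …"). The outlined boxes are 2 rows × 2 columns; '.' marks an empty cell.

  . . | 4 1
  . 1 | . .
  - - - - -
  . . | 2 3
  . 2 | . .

Step 1. [r2c1∈{2,3,4}] 4 has one home in row 2: r2c1. So r2c1=4.
Step 2. [r4c1∈{1,3}] r4c1 is the only open cell in row 4 admitting 3, so r4c1=3.
Step 3. [r4c3∈{1}] r4c3's peers cover all but 1 ⇒ r4c3=1.
Step 4. [r1c2∈{3}] r1c2's peers cover all but 3 ⇒ r1c2=3.
Step 5. [r2c3∈{3}] r2c3's peers cover all but 3. So r2c3=3.
Step 6. [r1c1∈{2}] nothing but 2 survives at r1c1. So r1c1=2.
Step 7. [r4c4∈{4}] only 4 remains possible at r4c4, so r4c4=4.
Step 8. [r3c2∈{4}] only 4 remains possible at r3c2 ⇒ r3c2=4.
Step 9. [r3c1∈{1}] only 1 remains possible at r3c1. So r3c1=1.
Step 10. [r2c4∈{2}] only 2 remains possible at r2c4 ⇒ r2c4=2.

Answer: 2 3 4 1 / 4 1 3 2 / 1 4 2 3 / 3 2 1 4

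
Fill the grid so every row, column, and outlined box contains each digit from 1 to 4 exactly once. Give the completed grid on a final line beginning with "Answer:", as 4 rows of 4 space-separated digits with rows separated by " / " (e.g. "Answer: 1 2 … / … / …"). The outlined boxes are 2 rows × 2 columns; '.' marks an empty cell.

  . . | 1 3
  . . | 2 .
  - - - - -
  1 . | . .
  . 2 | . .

Step 1. [r2c4∈{4}] r2c4 has the single candidate 4 ⇒ r2c4=4.
Step 2. [r1c2∈{4}] r1c2's peers cover all but 4 ⇒ r1c2=4.
Step 3. [r3c2∈{3}] nothing but 3 survives at r3c2 ⇒ r3c2=3.
Step 4. [r3c3∈{4}] r3c3 is down to just 4, so r3c3=4.
Step 5. [r3c4∈{2}] only 2 remains possible at r3c4, so r3c4=2.
Step 6. [r4c3∈{3}] r4c3 is down to just 3. So r4c3=3.
Step 7. [r2c2∈{1}] r2c2's peers cover all but 1 ⇒ r2c2=1.
Step 8. [r2c1∈{3}] nothing but 3 survives at r2c1. So r2c1=3.
Step 9. [r4c1∈{4}] r4c1's peers cover all but 4 ⇒ r4c1=4.
Step 10. [r1c1∈{2}] only 2 remains possible at r1c1, so r1c1=2.
Step 11. [r4c4∈{1}] r4c4's peers cover all but 1 ⇒ r4c4=1.

Answer: 2 4 1 3 / 3 1 2 4 / 1 3 4 2 / 4 2 3 1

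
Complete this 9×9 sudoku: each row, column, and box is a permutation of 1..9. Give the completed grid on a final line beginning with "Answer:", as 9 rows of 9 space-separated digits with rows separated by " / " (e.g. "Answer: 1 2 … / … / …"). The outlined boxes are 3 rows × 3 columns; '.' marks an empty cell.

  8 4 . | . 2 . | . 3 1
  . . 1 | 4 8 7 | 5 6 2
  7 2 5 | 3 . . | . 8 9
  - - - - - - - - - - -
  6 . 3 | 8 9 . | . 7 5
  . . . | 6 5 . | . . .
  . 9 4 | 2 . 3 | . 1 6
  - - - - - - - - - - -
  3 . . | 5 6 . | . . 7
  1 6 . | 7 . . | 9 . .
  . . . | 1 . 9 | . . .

Step 1. [r7c2∈{8}] r7c2 is down to just 8 ⇒ r7c2=8.
Step 2. [r8c3∈{2}] nothing but 2 survives at r8c3, so r8c3=2.
Step 3. [r9c1∈{4,5}] r9c1 is the only open cell in col 1 admitting 4, so r9c1=4.
Step 4. [r4c7∈{2,4}] in row 4, 2 fits only at r4c7, so r4c7=2.
Step 5. [r8c5∈{3,4}] col 5 places 4 nowhere but r8c5, so r8c5=4.
Step 6. [r5c9∈{3,4,8}] col 9 places 4 nowhere but r5c9 ⇒ r5c9=4.
Step 7. [r5c6∈{1}] r5c6 is down to just 1 ⇒ r5c6=1.
Step 8. [r8c9∈{3,8}] row 8 places 3 nowhere but r8c9. So r8c9=3.
Step 9. [r9c2∈{5,7}] col 2 places 5 nowhere but r9c2, so r9c2=5.
Step 10. [r5c3∈{7,8}] in col 3, 8 fits only at r5c3 ⇒ r5c3=8.
Step 11. [r1c3∈{6,9}] r1c3 is the only open cell in col 3 admitting 6. So r1c3=6.
Step 12. [r7c8∈{2,4}] across col 8, 4 lands solely at r7c8, so r7c8=4.
Step 13. [r6c7∈{8}] only 8 remains possible at r6c7, so r6c7=8.
Step 14. [r1c7∈{7}] r1c7 is down to just 7. So r1c7=7.
Step 15. [r1c4∈{9}] r1c4 has the single candidate 9. So r1c4=9.
Step 16. [r3c5∈{1}] r3c5's peers cover all but 1. So r3c5=1.
Step 17. [r5c8∈{9}] r5c8 is down to just 9. So r5c8=9.
Step 18. [r9c5∈{3}] only 3 remains possible at r9c5. So r9c5=3.
Step 19. [r6c5∈{7}] r6c5's peers cover all but 7 ⇒ r6c5=7.
Step 20. [r7c3∈{9}] r7c3's peers cover all but 9. So r7c3=9.
Step 21. [r5c1∈{2}] only 2 remains possible at r5c1, so r5c1=2.
Step 22. [r9c8∈{2}] r9c8 is down to just 2 ⇒ r9c8=2.
Step 23. [r5c2∈{7}] r5c2 is down to just 7, so r5c2=7.
Step 24. [r2c2∈{3}] nothing but 3 survives at r2c2. So r2c2=3.
Step 25. [r5c7∈{3}] r5c7 is down to just 3, so r5c7=3.
Step 26. [r9c7∈{6}] r9c7 has the single candidate 6, so r9c7=6.
Step 27. [r3c7∈{4}] r3c7 has the single candidate 4, so r3c7=4.
Step 28. [r2c1∈{9}] nothing but 9 survives at r2c1. So r2c1=9.
Step 29. [r9c3∈{7}] r9c3 is down to just 7. So r9c3=7.
Step 30. [r8c6∈{8}] nothing but 8 survives at r8c6. So r8c6=8.
Step 31. [r7c6∈{2}] r7c6's peers cover all but 2. So r7c6=2.
Step 32. [r8c8∈{5}] nothing but 5 survives at r8c8, so r8c8=5.
Step 33. [r3c6∈{6}] r3c6 has the single candidate 6. So r3c6=6.
Step 34. [r1c6∈{5}] r1c6's peers cover all but 5 ⇒ r1c6=5.
Step 35. [r7c7∈{1}] r7c7 is down to just 1 ⇒ r7c7=1.
Step 36. [r9c9∈{8}] only 8 remains possible at r9c9. So r9c9=8.
Step 37. [r4c6∈{4}] only 4 remains possible at r4c6, so r4c6=4.
Step 38. [r6c1∈{5}] r6c1 is down to just 5. So r6c1=5.
Step 39. [r4c2∈{1}] r4c2 is down to just 1. So r4c2=1.

Answer: 8 4 6 9 2 5 7 3 1 / 9 3 1 4 8 7 5 6 2 / 7 2 5 3 1 6 4 8 9 / 6 1 3 8 9 4 2 7 5 / 2 7 8 6 5 1 3 9 4 / 5 9 4 2 7 3 8 1 6 / 3 8 9 5 6 2 1 4 7 / 1 6 2 7 4 8 9 5 3 / 4 5 7 1 3 9 6 2 8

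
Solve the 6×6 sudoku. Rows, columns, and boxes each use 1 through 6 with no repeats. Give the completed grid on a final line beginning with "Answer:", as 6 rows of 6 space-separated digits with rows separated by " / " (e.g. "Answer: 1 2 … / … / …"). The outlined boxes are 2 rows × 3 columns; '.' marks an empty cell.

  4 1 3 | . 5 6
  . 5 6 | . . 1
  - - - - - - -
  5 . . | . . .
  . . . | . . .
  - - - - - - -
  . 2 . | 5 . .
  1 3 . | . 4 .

Step 1. [r4c1∈{2,3,6}] 3 has one home in col 1: r4c1. So r4c1=3.
Step 2. [r1c4∈{2}] nothing but 2 survives at r1c4 ⇒ r1c4=2.
Step 3. [r5c5∈{1,3,6}] in row 5, 1 fits only at r5c5. So r5c5=1.
Step 4. [r2c4∈{3,4}] 4 has one home in row 2: r2c4 ⇒ r2c4=4.
Step 5. [r3c4∈{1,3,6}] in col 4, 3 fits only at r3c4, so r3c4=3.
Step 6. [r3c3∈{1,2,4}] in row 3, 1 fits only at r3c3. So r3c3=1.
Step 7. [r4c3∈{2,4}] 2 has one home in col 3: r4c3 ⇒ r4c3=2.
Step 8. [r4c5∈{6}] nothing but 6 survives at r4c5 ⇒ r4c5=6.
Step 9. [r4c2∈{4}] r4c2's peers cover all but 4 ⇒ r4c2=4.
Step 10. [r6c6∈{2}] r6c6's peers cover all but 2. So r6c6=2.
Step 11. [r4c4∈{1}] r4c4 has the single candidate 1. So r4c4=1.
Step 12. [r3c2∈{6}] nothing but 6 survives at r3c2 ⇒ r3c2=6.
Step 13. [r3c6∈{4}] r3c6 is down to just 4. So r3c6=4.
Step 14. [r2c5∈{3}] r2c5's peers cover all but 3, so r2c5=3.
Step 15. [r5c6∈{3}] r5c6's peers cover all but 3. So r5c6=3.
Step 16. [r4c6∈{5}] r4c6's peers cover all but 5 ⇒ r4c6=5.
Step 17. [r6c3∈{5}] r6c3 has the single candidate 5, so r6c3=5.
Step 18. [r6c4∈{6}] r6c4 is down to just 6. So r6c4=6.
Step 19. [r2c1∈{2}] r2c1 has the single candidate 2 ⇒ r2c1=2.
Step 20. [r5c3∈{4}] nothing but 4 survives at r5c3, so r5c3=4.
Step 21. [r5c1∈{6}] nothing but 6 survives at r5c1, so r5c1=6.
Step 22. [r3c5∈{2}] nothing but 2 survives at r3c5, so r3c5=2.

Answer: 4 1 3 2 5 6 / 2 5 6 4 3 1 / 5 6 1 3 2 4 / 3 4 2 1 6 5 / 6 2 4 5 1 3 / 1 3 5 6 4 2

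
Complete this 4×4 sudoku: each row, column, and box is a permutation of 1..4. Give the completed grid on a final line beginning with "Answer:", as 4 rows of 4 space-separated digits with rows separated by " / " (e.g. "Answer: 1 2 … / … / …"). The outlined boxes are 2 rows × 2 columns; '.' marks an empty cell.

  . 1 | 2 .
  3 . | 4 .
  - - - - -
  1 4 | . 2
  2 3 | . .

Step 1. [r4c4∈{1,4}] row 4 places 4 nowhere but r4c4 ⇒ r4c4=4.
Step 2. [r2c2∈{2}] r2c2 has the single candidate 2 ⇒ r2c2=2.
Step 3. [r2c4∈{1}] r2c4's peers cover all but 1. So r2c4=1.
Step 4. [r1c4∈{3}] r1c4 has the single candidate 3. So r1c4=3.
Step 5. [r1c1∈{4}] nothing but 4 survives at r1c1, so r1c1=4.
Step 6. [r4c3∈{1}] r4c3 is down to just 1. So r4c3=1.
Step 7. [r3c3∈{3}] r3c3's peers cover all but 3. So r3c3=3.

Answer: 4 1 2 3 / 3 2 4 1 / 1 4 3 2 / 2 3 1 4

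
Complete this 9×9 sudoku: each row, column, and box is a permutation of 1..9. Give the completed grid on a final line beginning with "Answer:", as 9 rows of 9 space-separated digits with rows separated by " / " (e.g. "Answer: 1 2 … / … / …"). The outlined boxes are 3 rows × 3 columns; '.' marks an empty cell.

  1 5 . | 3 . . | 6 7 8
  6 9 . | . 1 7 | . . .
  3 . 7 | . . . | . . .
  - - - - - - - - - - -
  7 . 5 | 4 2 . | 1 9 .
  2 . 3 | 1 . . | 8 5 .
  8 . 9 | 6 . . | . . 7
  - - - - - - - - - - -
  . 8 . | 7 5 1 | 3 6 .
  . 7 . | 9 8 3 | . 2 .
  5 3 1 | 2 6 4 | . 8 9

Step 1. [r7c9∈{4}] r7c9 is down to just 4 ⇒ r7c9=4.
Step 2. [r3c2∈{2,4}] 2 has one home in col 2: r3c2. So r3c2=2.
Step 3. [r3c7∈{4,5,9}] in col 7, 9 fits only at r3c7 ⇒ r3c7=9.
Step 4. [r2c9∈{2,3,5}] r2c9 is the only open cell in col 9 admitting 2. So r2c9=2.
Step 5. [r1c3∈{4}] r1c3 has the single candidate 4, so r1c3=4.
Step 6. [r4c2∈{6}] only 6 remains possible at r4c2 ⇒ r4c2=6.
Step 7. [r3c6∈{5,6,8}] in row 3, 6 fits only at r3c6. So r3c6=6.
Step 8. [r8c7∈{5}] r8c7 has the single candidate 5 ⇒ r8c7=5.
Step 9. [r2c7∈{4}] only 4 remains possible at r2c7. So r2c7=4.
Step 10. [r2c4∈{5,8}] r2c4 is the only open cell in row 2 admitting 5 ⇒ r2c4=5.
Step 11. [r5c6∈{9}] r5c6's peers cover all but 9 ⇒ r5c6=9.
Step 12. [r6c8∈{3,4}] r6c8 is the only open cell in col 8 admitting 4. So r6c8=4.
Step 13. [r8c9∈{1}] r8c9's peers cover all but 1. So r8c9=1.
Step 14. [r6c7∈{2}] r6c7's peers cover all but 2, so r6c7=2.
Step 15. [r6c5∈{3}] nothing but 3 survives at r6c5. So r6c5=3.
Step 16. [r5c2∈{4}] r5c2 is down to just 4. So r5c2=4.
Step 17. [r3c9∈{5}] nothing but 5 survives at r3c9 ⇒ r3c9=5.
Step 18. [r8c1∈{4}] r8c1 has the single candidate 4, so r8c1=4.
Step 19. [r7c3∈{2}] r7c3 is down to just 2 ⇒ r7c3=2.
Step 20. [r2c3∈{8}] r2c3's peers cover all but 8 ⇒ r2c3=8.
Step 21. [r6c2∈{1}] r6c2's peers cover all but 1, so r6c2=1.
Step 22. [r5c5∈{7}] r5c5 is down to just 7 ⇒ r5c5=7.
Step 23. [r1c6∈{2}] r1c6 has the single candidate 2. So r1c6=2.
Step 24. [r3c8∈{1}] r3c8's peers cover all but 1. So r3c8=1.
Step 25. [r5c9∈{6}] only 6 remains possible at r5c9, so r5c9=6.
Step 26. [r4c9∈{3}] only 3 remains possible at r4c9, so r4c9=3.
Step 27. [r4c6∈{8}] only 8 remains possible at r4c6 ⇒ r4c6=8.
Step 28. [r7c1∈{9}] only 9 remains possible at r7c1. So r7c1=9.
Step 29. [r6c6∈{5}] nothing but 5 survives at r6c6. So r6c6=5.
Step 30. [r8c3∈{6}] r8c3 is down to just 6. So r8c3=6.
Step 31. [r2c8∈{3}] r2c8 is down to just 3, so r2c8=3.
Step 32. [r9c7∈{7}] r9c7 has the single candidate 7, so r9c7=7.
Step 33. [r3c4∈{8}] r3c4's peers cover all but 8 ⇒ r3c4=8.
Step 34. [r1c5∈{9}] r1c5's peers cover all but 9. So r1c5=9.
Step 35. [r3c5∈{4}] r3c5 has the single candidate 4. So r3c5=4.

Answer: 1 5 4 3 9 2 6 7 8 / 6 9 8 5 1 7 4 3 2 / 3 2 7 8 4 6 9 1 5 / 7 6 5 4 2 8 1 9 3 / 2 4 3 1 7 9 8 5 6 / 8 1 9 6 3 5 2 4 7 / 9 8 2 7 5 1 3 6 4 / 4 7 6 9 8 3 5 2 1 / 5 3 1 2 6 4 7 8 9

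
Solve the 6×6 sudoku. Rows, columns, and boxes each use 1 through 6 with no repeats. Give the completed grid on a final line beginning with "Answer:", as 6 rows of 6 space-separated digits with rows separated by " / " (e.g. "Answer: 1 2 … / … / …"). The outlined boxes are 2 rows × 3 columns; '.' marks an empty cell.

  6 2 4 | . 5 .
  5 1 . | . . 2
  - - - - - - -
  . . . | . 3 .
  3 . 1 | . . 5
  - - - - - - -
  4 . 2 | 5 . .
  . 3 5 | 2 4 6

Step 1. [r2c4∈{3,4,6}] 4 has one home in row 2: r2c4. So r2c4=4.
Step 2. [r3c3∈{6}] r3c3 is down to just 6. So r3c3=6.
Step 3. [r1c4∈{1,3}] r1c4 is the only open cell in col 4 admitting 3. So r1c4=3.
Step 4. [r3c6∈{1,4}] col 6 places 4 nowhere but r3c6. So r3c6=4.
Step 5. [r2c5∈{6}] r2c5's peers cover all but 6 ⇒ r2c5=6.
Step 6. [r5c5∈{1}] only 1 remains possible at r5c5, so r5c5=1.
Step 7. [r6c1∈{1}] r6c1's peers cover all but 1. So r6c1=1.
Step 8. [r1c6∈{1}] only 1 remains possible at r1c6. So r1c6=1.
Step 9. [r3c4∈{1}] r3c4 has the single candidate 1. So r3c4=1.
Step 10. [r4c5∈{2}] r4c5's peers cover all but 2 ⇒ r4c5=2.
Step 11. [r3c1∈{2}] r3c1's peers cover all but 2. So r3c1=2.
Step 12. [r5c2∈{6}] r5c2's peers cover all but 6 ⇒ r5c2=6.
Step 13. [r5c6∈{3}] r5c6's peers cover all but 3 ⇒ r5c6=3.
Step 14. [r2c3∈{3}] nothing but 3 survives at r2c3, so r2c3=3.
Step 15. [r4c2∈{4}] only 4 remains possible at r4c2, so r4c2=4.
Step 16. [r3c2∈{5}] only 5 remains possible at r3c2, so r3c2=5.
Step 17. [r4c4∈{6}] only 6 remains possible at r4c4, so r4c4=6.

Answer: 6 2 4 3 5 1 / 5 1 3 4 6 2 / 2 5 6 1 3 4 / 3 4 1 6 2 5 / 4 6 2 5 1 3 / 1 3 5 2 4 6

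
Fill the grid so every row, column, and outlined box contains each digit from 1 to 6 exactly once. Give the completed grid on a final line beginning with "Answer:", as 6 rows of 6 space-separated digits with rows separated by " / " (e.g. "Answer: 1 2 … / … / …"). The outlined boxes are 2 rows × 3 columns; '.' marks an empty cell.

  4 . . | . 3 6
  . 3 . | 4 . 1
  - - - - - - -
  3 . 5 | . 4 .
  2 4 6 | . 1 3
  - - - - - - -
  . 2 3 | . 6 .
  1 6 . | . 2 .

Step 1. [r4c4∈{5}] r4c4 is down to just 5, so r4c4=5.
Step 2. [r1c3∈{1,2}] r1c3 is the only open cell in col 3 admitting 1. So r1c3=1.
Step 3. [r5c1∈{5}] r5c1's peers cover all but 5, so r5c1=5.
Step 4. [r3c6∈{2}] r3c6 is down to just 2. So r3c6=2.
Step 5. [r5c6∈{4}] r5c6's peers cover all but 4. So r5c6=4.
Step 6. [r3c2∈{1}] only 1 remains possible at r3c2 ⇒ r3c2=1.
Step 7. [r2c1∈{6}] r2c1's peers cover all but 6. So r2c1=6.
Step 8. [r5c4∈{1}] r5c4 has the single candidate 1 ⇒ r5c4=1.
Step 9. [r2c5∈{5}] r2c5 has the single candidate 5 ⇒ r2c5=5.
Step 10. [r3c4∈{6}] r3c4's peers cover all but 6 ⇒ r3c4=6.
Step 11. [r6c6∈{5}] r6c6 is down to just 5. So r6c6=5.
Step 12. [r2c3∈{2}] r2c3 is down to just 2. So r2c3=2.
Step 13. [r6c4∈{3}] nothing but 3 survives at r6c4, so r6c4=3.
Step 14. [r1c4∈{2}] r1c4 has the single candidate 2 ⇒ r1c4=2.
Step 15. [r6c3∈{4}] r6c3 is down to just 4, so r6c3=4.
Step 16. [r1c2∈{5}] nothing but 5 survives at r1c2, so r1c2=5.

Answer: 4 5 1 2 3 6 / 6 3 2 4 5 1 / 3 1 5 6 4 2 / 2 4 6 5 1 3 / 5 2 3 1 6 4 / 1 6 4 3 2 5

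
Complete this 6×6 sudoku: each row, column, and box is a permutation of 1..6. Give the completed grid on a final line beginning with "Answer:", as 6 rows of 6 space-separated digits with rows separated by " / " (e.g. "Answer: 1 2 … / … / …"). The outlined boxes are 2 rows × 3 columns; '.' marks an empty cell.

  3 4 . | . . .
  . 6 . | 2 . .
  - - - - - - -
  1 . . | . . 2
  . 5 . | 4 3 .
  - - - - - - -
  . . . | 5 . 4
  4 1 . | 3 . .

Step 1. [r1c4∈{1,6}] across col 4, 1 lands solely at r1c4 ⇒ r1c4=1.
Step 2. [r6c6∈{6}] only 6 remains possible at r6c6. So r6c6=6.
Step 3. [r5c2∈{2,3}] 2 has one home in col 2: r5c2 ⇒ r5c2=2.
Step 4. [r1c6∈{5}] r1c6 is down to just 5, so r1c6=5.
Step 5. [r4c1∈{2,6}] across col 1, 2 lands solely at r4c1, so r4c1=2.
Step 6. [r3c3∈{3,4,6}] in row 3, 4 fits only at r3c3, so r3c3=4.
Step 7. [r2c1∈{5}] r2c1's peers cover all but 5 ⇒ r2c1=5.
Step 8. [r4c3∈{6}] r4c3 is down to just 6 ⇒ r4c3=6.
Step 9. [r3c5∈{5,6}] in row 3, 5 fits only at r3c5, so r3c5=5.
Step 10. [r5c3∈{3}] only 3 remains possible at r5c3. So r5c3=3.
Step 11. [r3c2∈{3}] nothing but 3 survives at r3c2. So r3c2=3.
Step 12. [r6c5∈{2}] only 2 remains possible at r6c5 ⇒ r6c5=2.
Step 13. [r1c3∈{2}] r1c3 is down to just 2. So r1c3=2.
Step 14. [r1c5∈{6}] nothing but 6 survives at r1c5, so r1c5=6.
Step 15. [r2c3∈{1}] r2c3 has the single candidate 1. So r2c3=1.
Step 16. [r6c3∈{5}] r6c3 has the single candidate 5. So r6c3=5.
Step 17. [r5c5∈{1}] r5c5's peers cover all but 1, so r5c5=1.
Step 18. [r4c6∈{1}] only 1 remains possible at r4c6 ⇒ r4c6=1.
Step 19. [r3c4∈{6}] r3c4 has the single candidate 6, so r3c4=6.
Step 20. [r2c6∈{3}] r2c6 is down to just 3, so r2c6=3.
Step 21. [r2c5∈{4}] r2c5's peers cover all but 4, so r2c5=4.
Step 22. [r5c1∈{6}] r5c1 has the single candidate 6, so r5c1=6.

Answer: 3 4 2 1 6 5 / 5 6 1 2 4 3 / 1 3 4 6 5 2 / 2 5 6 4 3 1 / 6 2 3 5 1 4 / 4 1 5 3 2 6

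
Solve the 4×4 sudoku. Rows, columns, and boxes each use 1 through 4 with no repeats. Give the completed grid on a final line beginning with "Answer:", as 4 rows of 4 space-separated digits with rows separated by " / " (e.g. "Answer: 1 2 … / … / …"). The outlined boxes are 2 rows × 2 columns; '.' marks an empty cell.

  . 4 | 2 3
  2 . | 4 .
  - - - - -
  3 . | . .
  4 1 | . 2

Step 1. [r2c4∈{1}] nothing but 1 survives at r2c4, so r2c4=1.
Step 2. [r3c4∈{4}] r3c4's peers cover all but 4, so r3c4=4.
Step 3. [r3c2∈{2}] r3c2 has the single candidate 2. So r3c2=2.
Step 4. [r3c3∈{1}] only 1 remains possible at r3c3, so r3c3=1.
Step 5. [r4c3∈{3}] r4c3's peers cover all but 3. So r4c3=3.
Step 6. [r1c1∈{1}] r1c1 has the single candidate 1 ⇒ r1c1=1.
Step 7. [r2c2∈{3}] r2c2's peers cover all but 3. So r2c2=3.

Answer: 1 4 2 3 / 2 3 4 1 / 3 2 1 4 / 4 1 3 2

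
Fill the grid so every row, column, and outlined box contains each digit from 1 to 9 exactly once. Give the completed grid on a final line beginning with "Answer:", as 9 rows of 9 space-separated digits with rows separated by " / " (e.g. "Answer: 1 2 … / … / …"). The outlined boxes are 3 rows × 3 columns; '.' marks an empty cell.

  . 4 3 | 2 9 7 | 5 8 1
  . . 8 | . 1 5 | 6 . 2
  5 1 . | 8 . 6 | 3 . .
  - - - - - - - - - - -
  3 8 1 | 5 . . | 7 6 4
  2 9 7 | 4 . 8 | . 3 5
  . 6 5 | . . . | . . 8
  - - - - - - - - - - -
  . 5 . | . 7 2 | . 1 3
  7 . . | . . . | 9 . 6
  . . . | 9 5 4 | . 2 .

Step 1. [r3c9∈{7,9}] r3c9 is the only open cell in col 9 admitting 9, so r3c9=9.
Step 2. [r7c7∈{4,8}] in col 7, 4 fits only at r7c7 ⇒ r7c7=4.
Step 3. [r9c3∈{6}] only 6 remains possible at r9c3. So r9c3=6.
Step 4. [r6c7∈{1,2}] r6c7 is the only open cell in col 7 admitting 2. So r6c7=2.
Step 5. [r6c5∈{3}] r6c5 has the single candidate 3, so r6c5=3.
Step 6. [r8c6∈{1,3}] across col 6, 3 lands solely at r8c6. So r8c6=3.
Step 7. [r6c6∈{1,9}] in col 6, 1 fits only at r6c6. So r6c6=1.
Step 8. [r3c8∈{4,7}] r3c8 is the only open cell in row 3 admitting 7 ⇒ r3c8=7.
Step 9. [r7c1∈{8,9}] in row 7, 8 fits only at r7c1. So r7c1=8.
Step 10. [r8c2∈{2}] only 2 remains possible at r8c2. So r8c2=2.
Step 11. [r2c1∈{9}] r2c1 has the single candidate 9, so r2c1=9.
Step 12. [r6c8∈{9}] r6c8's peers cover all but 9. So r6c8=9.
Step 13. [r9c7∈{8}] r9c7 has the single candidate 8. So r9c7=8.
Step 14. [r5c5∈{6}] only 6 remains possible at r5c5. So r5c5=6.
Step 15. [r4c5∈{2}] only 2 remains possible at r4c5. So r4c5=2.
Step 16. [r9c1∈{1}] only 1 remains possible at r9c1 ⇒ r9c1=1.
Step 17. [r8c4∈{1}] only 1 remains possible at r8c4 ⇒ r8c4=1.
Step 18. [r7c4∈{6}] nothing but 6 survives at r7c4 ⇒ r7c4=6.
Step 19. [r2c2∈{7}] only 7 remains possible at r2c2, so r2c2=7.
Step 20. [r1c1∈{6}] only 6 remains possible at r1c1. So r1c1=6.
Step 21. [r2c8∈{4}] only 4 remains possible at r2c8, so r2c8=4.
Step 22. [r4c6∈{9}] r4c6 has the single candidate 9, so r4c6=9.
Step 23. [r6c1∈{4}] r6c1's peers cover all but 4 ⇒ r6c1=4.
Step 24. [r9c9∈{7}] r9c9 is down to just 7. So r9c9=7.
Step 25. [r8c5∈{8}] only 8 remains possible at r8c5 ⇒ r8c5=8.
Step 26. [r9c2∈{3}] only 3 remains possible at r9c2. So r9c2=3.
Step 27. [r5c7∈{1}] only 1 remains possible at r5c7 ⇒ r5c7=1.
Step 28. [r8c3∈{4}] r8c3 is down to just 4. So r8c3=4.
Step 29. [r3c5∈{4}] nothing but 4 survives at r3c5 ⇒ r3c5=4.
Step 30. [r7c3∈{9}] nothing but 9 survives at r7c3. So r7c3=9.
Step 31. [r6c4∈{7}] only 7 remains possible at r6c4 ⇒ r6c4=7.
Step 32. [r2c4∈{3}] nothing but 3 survives at r2c4. So r2c4=3.
Step 33. [r8c8∈{5}] nothing but 5 survives at r8c8. So r8c8=5.
Step 34. [r3c3∈{2}] r3c3 is down to just 2, so r3c3=2.

Answer: 6 4 3 2 9 7 5 8 1 / 9 7 8 3 1 5 6 4 2 / 5 1 2 8 4 6 3 7 9 / 3 8 1 5 2 9 7 6 4 / 2 9 7 4 6 8 1 3 5 / 4 6 5 7 3 1 2 9 8 / 8 5 9 6 7 2 4 1 3 / 7 2 4 1 8 3 9 5 6 / 1 3 6 9 5 4 8 2 7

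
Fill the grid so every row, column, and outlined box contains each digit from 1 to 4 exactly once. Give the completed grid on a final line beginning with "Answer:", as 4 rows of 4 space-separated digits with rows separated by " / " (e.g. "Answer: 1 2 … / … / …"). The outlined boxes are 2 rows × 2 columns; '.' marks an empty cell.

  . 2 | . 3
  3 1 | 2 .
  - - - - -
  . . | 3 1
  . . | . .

Step 1. [r4c3∈{4}] only 4 remains possible at r4c3. So r4c3=4.
Step 2. [r3c1∈{2,4}] 2 has one home in row 3: r3c1, so r3c1=2.
Step 3. [r1c1∈{4}] r1c1 has the single candidate 4, so r1c1=4.
Step 4. [r2c4∈{4}] only 4 remains possible at r2c4, so r2c4=4.
Step 5. [r4c1∈{1}] only 1 remains possible at r4c1, so r4c1=1.
Step 6. [r1c3∈{1}] r1c3 has the single candidate 1, so r1c3=1.
Step 7. [r4c4∈{2}] r4c4 is down to just 2 ⇒ r4c4=2.
Step 8. [r3c2∈{4}] r3c2 is down to just 4. So r3c2=4.
Step 9. [r4c2∈{3}] nothing but 3 survives at r4c2, so r4c2=3.

Answer: 4 2 1 3 / 3 1 2 4 / 2 4 3 1 / 1 3 4 2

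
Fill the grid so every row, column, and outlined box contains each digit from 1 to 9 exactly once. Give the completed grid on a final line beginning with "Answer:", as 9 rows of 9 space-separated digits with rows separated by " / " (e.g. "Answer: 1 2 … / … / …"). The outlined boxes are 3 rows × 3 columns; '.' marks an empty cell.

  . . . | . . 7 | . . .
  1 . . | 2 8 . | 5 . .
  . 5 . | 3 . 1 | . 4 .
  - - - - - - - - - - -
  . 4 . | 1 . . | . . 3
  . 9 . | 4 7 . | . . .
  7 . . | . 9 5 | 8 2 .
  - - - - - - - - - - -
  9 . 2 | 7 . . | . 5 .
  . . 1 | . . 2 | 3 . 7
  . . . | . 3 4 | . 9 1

Step 1. [r3c5∈{6}] only 6 remains possible at r3c5. So r3c5=6.
Step 2. [r6c4∈{6}] nothing but 6 survives at r6c4, so r6c4=6.
Step 3. [r5c1∈{2,3,5,6,8}] r5c1 is the only open cell in row 5 admitting 2, so r5c1=2.
Step 4. [r1c1∈{3,4,6,8}] col 1 places 3 nowhere but r1c1, so r1c1=3.
Step 5. [r3c1∈{8}] r3c1 has the single candidate 8 ⇒ r3c1=8.
Step 6. [r8c5∈{5}] r8c5 has the single candidate 5 ⇒ r8c5=5.
Step 7. [r7c6∈{6,8}] in col 6, 6 fits only at r7c6, so r7c6=6.
Step 8. [r2c3∈{4,6,7,9}] row 2 places 4 nowhere but r2c3, so r2c3=4.
Step 9. [r4c7∈{6,7,9}] across row 4, 9 lands solely at r4c7. So r4c7=9.
Step 10. [r9c7∈{2,6}] r9c7 is the only open cell in row 9 admitting 2, so r9c7=2.
Step 11. [r8c8∈{6,8}] in box 9, 6 fits only at r8c8, so r8c8=6.
Step 12. [r8c2∈{8}] only 8 remains possible at r8c2 ⇒ r8c2=8.
Step 13. [r1c2∈{2,6}] col 2 places 2 nowhere but r1c2, so r1c2=2.
Step 14. [r7c9∈{4,8}] r7c9 is the only open cell in row 7 admitting 8. So r7c9=8.
Step 15. [r5c6∈{3,8}] across col 6, 3 lands solely at r5c6, so r5c6=3.
Step 16. [r5c3∈{5,6,8}] across row 5, 8 lands solely at r5c3, so r5c3=8.
Step 17. [r3c7∈{7}] r3c7's peers cover all but 7. So r3c7=7.
Step 18. [r9c3∈{5,6,7}] r9c3 is the only open cell in col 3 admitting 7. So r9c3=7.
Step 19. [r2c6∈{9}] r2c6 is down to just 9, so r2c6=9.
Step 20. [r2c9∈{6}] r2c9 has the single candidate 6. So r2c9=6.
Step 21. [r1c7∈{1}] r1c7 is down to just 1, so r1c7=1.
Step 22. [r9c1∈{5,6}] 5 has one home in row 9: r9c1 ⇒ r9c1=5.
Step 23. [r1c9∈{9}] r1c9 has the single candidate 9 ⇒ r1c9=9.
Step 24. [r6c2∈{1,3}] r6c2 is the only open cell in row 6 admitting 1, so r6c2=1.
Step 25. [r1c3∈{6}] nothing but 6 survives at r1c3 ⇒ r1c3=6.
Step 26. [r6c9∈{4}] nothing but 4 survives at r6c9 ⇒ r6c9=4.
Step 27. [r9c2∈{6}] only 6 remains possible at r9c2. So r9c2=6.
Step 28. [r4c1∈{6}] nothing but 6 survives at r4c1 ⇒ r4c1=6.
Step 29. [r4c8∈{7}] r4c8's peers cover all but 7 ⇒ r4c8=7.
Step 30. [r9c4∈{8}] nothing but 8 survives at r9c4 ⇒ r9c4=8.
Step 31. [r5c8∈{1}] r5c8 has the single candidate 1 ⇒ r5c8=1.
Step 32. [r2c2∈{7}] r2c2 is down to just 7, so r2c2=7.
Step 33. [r7c2∈{3}] nothing but 3 survives at r7c2. So r7c2=3.
Step 34. [r4c6∈{8}] r4c6's peers cover all but 8. So r4c6=8.
Step 35. [r7c5∈{1}] r7c5 is down to just 1 ⇒ r7c5=1.
Step 36. [r8c1∈{4}] r8c1's peers cover all but 4 ⇒ r8c1=4.
Step 37. [r4c5∈{2}] r4c5 has the single candidate 2, so r4c5=2.
Step 38. [r8c4∈{9}] r8c4 has the single candidate 9. So r8c4=9.
Step 39. [r6c3∈{3}] r6c3 has the single candidate 3. So r6c3=3.
Step 40. [r5c7∈{6}] nothing but 6 survives at r5c7, so r5c7=6.
Step 41. [r1c5∈{4}] nothing but 4 survives at r1c5 ⇒ r1c5=4.
Step 42. [r7c7∈{4}] nothing but 4 survives at r7c7 ⇒ r7c7=4.
Step 43. [r5c9∈{5}] r5c9 is down to just 5, so r5c9=5.
Step 44. [r3c3∈{9}] r3c3's peers cover all but 9 ⇒ r3c3=9.
Step 45. [r2c8∈{3}] r2c8's peers cover all but 3. So r2c8=3.
Step 46. [r1c4∈{5}] r1c4's peers cover all but 5, so r1c4=5.
Step 47. [r4c3∈{5}] r4c3 is down to just 5 ⇒ r4c3=5.
Step 48. [r1c8∈{8}] nothing but 8 survives at r1c8 ⇒ r1c8=8.
Step 49. [r3c9∈{2}] nothing but 2 survives at r3c9 ⇒ r3c9=2.

Answer: 3 2 6 5 4 7 1 8 9 / 1 7 4 2 8 9 5 3 6 / 8 5 9 3 6 1 7 4 2 / 6 4 5 1 2 8 9 7 3 / 2 9 8 4 7 3 6 1 5 / 7 1 3 6 9 5 8 2 4 / 9 3 2 7 1 6 4 5 8 / 4 8 1 9 5 2 3 6 7 / 5 6 7 8 3 4 2 9 1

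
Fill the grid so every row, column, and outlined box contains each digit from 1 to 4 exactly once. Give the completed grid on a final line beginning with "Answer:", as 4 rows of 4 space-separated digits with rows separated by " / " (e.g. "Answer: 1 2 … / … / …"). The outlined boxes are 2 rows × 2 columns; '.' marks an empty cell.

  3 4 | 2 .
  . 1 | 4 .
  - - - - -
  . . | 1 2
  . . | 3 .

Step 1. [r4c1∈{1,2,4}] across row 4, 1 lands solely at r4c1 ⇒ r4c1=1.
Step 2. [r4c2∈{2}] r4c2 is down to just 2. So r4c2=2.
Step 3. [r4c4∈{4}] only 4 remains possible at r4c4 ⇒ r4c4=4.
Step 4. [r2c4∈{3}] only 3 remains possible at r2c4. So r2c4=3.
Step 5. [r1c4∈{1}] only 1 remains possible at r1c4. So r1c4=1.
Step 6. [r3c1∈{4}] r3c1 has the single candidate 4. So r3c1=4.
Step 7. [r2c1∈{2}] r2c1 is down to just 2, so r2c1=2.
Step 8. [r3c2∈{3}] r3c2's peers cover all but 3, so r3c2=3.

Answer: 3 4 2 1 / 2 1 4 3 / 4 3 1 2 / 1 2 3 4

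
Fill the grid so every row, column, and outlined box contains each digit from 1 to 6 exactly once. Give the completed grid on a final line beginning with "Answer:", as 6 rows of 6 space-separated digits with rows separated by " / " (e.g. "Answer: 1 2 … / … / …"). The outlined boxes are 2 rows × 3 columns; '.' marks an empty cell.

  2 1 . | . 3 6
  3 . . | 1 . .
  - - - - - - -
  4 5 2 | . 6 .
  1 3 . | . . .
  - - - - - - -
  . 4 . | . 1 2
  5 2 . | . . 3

Step 1. [r5c1∈{6}] nothing but 6 survives at r5c1, so r5c1=6.
Step 2. [r6c5∈{4}] r6c5's peers cover all but 4. So r6c5=4.
Step 3. [r4c4∈{2,4,5}] 2 has one home in col 4: r4c4, so r4c4=2.
Step 4. [r1c4∈{4,5}] col 4 places 4 nowhere but r1c4 ⇒ r1c4=4.
Step 5. [r2c6∈{5}] r2c6's peers cover all but 5 ⇒ r2c6=5.
Step 6. [r4c3∈{6}] r4c3's peers cover all but 6 ⇒ r4c3=6.
Step 7. [r6c4∈{6}] r6c4 is down to just 6. So r6c4=6.
Step 8. [r2c2∈{6}] r2c2 is down to just 6. So r2c2=6.
Step 9. [r2c5∈{2}] r2c5 is down to just 2 ⇒ r2c5=2.
Step 10. [r5c4∈{5}] r5c4's peers cover all but 5 ⇒ r5c4=5.
Step 11. [r3c6∈{1}] r3c6's peers cover all but 1 ⇒ r3c6=1.
Step 12. [r1c3∈{5}] r1c3 has the single candidate 5. So r1c3=5.
Step 13. [r4c5∈{5}] nothing but 5 survives at r4c5 ⇒ r4c5=5.
Step 14. [r2c3∈{4}] r2c3 has the single candidate 4. So r2c3=4.
Step 15. [r6c3∈{1}] nothing but 1 survives at r6c3, so r6c3=1.
Step 16. [r5c3∈{3}] r5c3's peers cover all but 3, so r5c3=3.
Step 17. [r4c6∈{4}] r4c6 is down to just 4 ⇒ r4c6=4.
Step 18. [r3c4∈{3}] r3c4 is down to just 3. So r3c4=3.

Answer: 2 1 5 4 3 6 / 3 6 4 1 2 5 / 4 5 2 3 6 1 / 1 3 6 2 5 4 / 6 4 3 5 1 2 / 5 2 1 6 4 3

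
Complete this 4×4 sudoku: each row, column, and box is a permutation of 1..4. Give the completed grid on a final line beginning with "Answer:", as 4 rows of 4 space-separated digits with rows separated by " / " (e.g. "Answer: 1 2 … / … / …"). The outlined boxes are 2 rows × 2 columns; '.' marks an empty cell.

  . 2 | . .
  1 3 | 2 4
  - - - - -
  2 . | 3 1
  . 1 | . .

Step 1. [r4c1∈{3,4}] 3 has one home in row 4: r4c1, so r4c1=3.
Step 2. [r1c4∈{3}] r1c4's peers cover all but 3 ⇒ r1c4=3.
Step 3. [r1c3∈{1}] nothing but 1 survives at r1c3. So r1c3=1.
Step 4. [r4c4∈{2}] nothing but 2 survives at r4c4, so r4c4=2.
Step 5. [r1c1∈{4}] r1c1 has the single candidate 4. So r1c1=4.
Step 6. [r4c3∈{4}] r4c3's peers cover all but 4. So r4c3=4.
Step 7. [r3c2∈{4}] r3c2 has the single candidate 4 ⇒ r3c2=4.

Answer: 4 2 1 3 / 1 3 2 4 / 2 4 3 1 / 3 1 4 2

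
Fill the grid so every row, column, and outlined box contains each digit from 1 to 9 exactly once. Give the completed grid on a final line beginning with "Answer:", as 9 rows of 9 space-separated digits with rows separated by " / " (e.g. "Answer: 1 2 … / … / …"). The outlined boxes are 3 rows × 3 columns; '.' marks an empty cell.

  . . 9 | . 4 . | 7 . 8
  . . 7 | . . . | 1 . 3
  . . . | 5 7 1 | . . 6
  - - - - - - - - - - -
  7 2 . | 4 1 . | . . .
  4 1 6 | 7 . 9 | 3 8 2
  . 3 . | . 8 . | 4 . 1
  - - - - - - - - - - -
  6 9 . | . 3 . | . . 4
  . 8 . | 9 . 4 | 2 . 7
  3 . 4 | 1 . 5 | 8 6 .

Step 1. [r7c3∈{1,2,5}] 2 has one home in box 7: r7c3, so r7c3=2.
Step 2. [r4c9∈{5,9}] 5 has one home in col 9: r4c9 ⇒ r4c9=5.
Step 3. [r4c8∈{9}] r4c8 has the single candidate 9. So r4c8=9.
Step 4. [r1c1∈{1,2,5}] in row 1, 1 fits only at r1c1, so r1c1=1.
Step 5. [r8c1∈{5}] r8c1's peers cover all but 5. So r8c1=5.
Step 6. [r1c4∈{2,3,6}] in col 4, 3 fits only at r1c4, so r1c4=3.
Step 7. [r2c5∈{2,6,9}] 9 has one home in row 2: r2c5. So r2c5=9.
Step 8. [r3c2∈{4}] r3c2 has the single candidate 4. So r3c2=4.
Step 9. [r3c8∈{2}] only 2 remains possible at r3c8, so r3c8=2.
Step 10. [r1c6∈{2,6}] across row 1, 2 lands solely at r1c6 ⇒ r1c6=2.
Step 11. [r1c8∈{5}] r1c8 has the single candidate 5, so r1c8=5.
Step 12. [r6c6∈{6}] r6c6 has the single candidate 6 ⇒ r6c6=6.
Step 13. [r2c6∈{8}] r2c6 is down to just 8, so r2c6=8.
Step 14. [r1c2∈{6}] r1c2 is down to just 6. So r1c2=6.
Step 15. [r3c1∈{8}] r3c1's peers cover all but 8. So r3c1=8.
Step 16. [r7c8∈{1}] only 1 remains possible at r7c8, so r7c8=1.
Step 17. [r3c7∈{9}] r3c7 has the single candidate 9 ⇒ r3c7=9.
Step 18. [r7c7∈{5}] only 5 remains possible at r7c7, so r7c7=5.
Step 19. [r4c3∈{8}] r4c3 has the single candidate 8. So r4c3=8.
Step 20. [r9c2∈{7}] only 7 remains possible at r9c2, so r9c2=7.
Step 21. [r6c1∈{9}] nothing but 9 survives at r6c1. So r6c1=9.
Step 22. [r4c7∈{6}] only 6 remains possible at r4c7, so r4c7=6.
Step 23. [r8c3∈{1}] r8c3 has the single candidate 1, so r8c3=1.
Step 24. [r2c1∈{2}] r2c1's peers cover all but 2 ⇒ r2c1=2.
Step 25. [r9c5∈{2}] r9c5 has the single candidate 2, so r9c5=2.
Step 26. [r8c5∈{6}] r8c5 is down to just 6. So r8c5=6.
Step 27. [r2c2∈{5}] only 5 remains possible at r2c2, so r2c2=5.
Step 28. [r6c4∈{2}] nothing but 2 survives at r6c4 ⇒ r6c4=2.
Step 29. [r3c3∈{3}] nothing but 3 survives at r3c3, so r3c3=3.
Step 30. [r2c8∈{4}] only 4 remains possible at r2c8 ⇒ r2c8=4.
Step 31. [r4c6∈{3}] r4c6 has the single candidate 3. So r4c6=3.
Step 32. [r7c6∈{7}] r7c6 is down to just 7. So r7c6=7.
Step 33. [r5c5∈{5}] only 5 remains possible at r5c5, so r5c5=5.
Step 34. [r2c4∈{6}] r2c4 has the single candidate 6. So r2c4=6.
Step 35. [r7c4∈{8}] nothing but 8 survives at r7c4 ⇒ r7c4=8.
Step 36. [r9c9∈{9}] r9c9 is down to just 9 ⇒ r9c9=9.
Step 37. [r8c8∈{3}] r8c8's peers cover all but 3. So r8c8=3.
Step 38. [r6c8∈{7}] only 7 remains possible at r6c8, so r6c8=7.
Step 39. [r6c3∈{5}] only 5 remains possible at r6c3, so r6c3=5.

Answer: 1 6 9 3 4 2 7 5 8 / 2 5 7 6 9 8 1 4 3 / 8 4 3 5 7 1 9 2 6 / 7 2 8 4 1 3 6 9 5 / 4 1 6 7 5 9 3 8 2 / 9 3 5 2 8 6 4 7 1 / 6 9 2 8 3 7 5 1 4 / 5 8 1 9 6 4 2 3 7 / 3 7 4 1 2 5 8 6 9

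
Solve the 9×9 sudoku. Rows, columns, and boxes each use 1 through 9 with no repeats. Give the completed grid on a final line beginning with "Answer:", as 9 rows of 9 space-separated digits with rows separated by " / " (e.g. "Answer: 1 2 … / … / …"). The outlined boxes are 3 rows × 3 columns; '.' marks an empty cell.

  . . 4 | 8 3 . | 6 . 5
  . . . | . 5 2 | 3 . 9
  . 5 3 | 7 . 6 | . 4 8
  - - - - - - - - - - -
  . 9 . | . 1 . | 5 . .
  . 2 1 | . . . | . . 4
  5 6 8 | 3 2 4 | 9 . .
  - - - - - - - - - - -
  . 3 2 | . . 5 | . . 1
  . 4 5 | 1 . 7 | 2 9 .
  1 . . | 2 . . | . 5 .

Step 1. [r4c3∈{7}] only 7 remains possible at r4c3 ⇒ r4c3=7.
Step 2. [r5c5∈{6,7,8,9}] across col 5, 7 lands solely at r5c5, so r5c5=7.
Step 3. [r5c7∈{8}] r5c7 is down to just 8, so r5c7=8.
Step 4. [r4c4∈{6}] nothing but 6 survives at r4c4. So r4c4=6.
Step 5. [r9c3∈{6,9}] in col 3, 9 fits only at r9c3, so r9c3=9.
Step 6. [r7c8∈{6,7,8}] 8 has one home in col 8: r7c8, so r7c8=8.
Step 7. [r1c8∈{1,2,7}] box 3 places 2 nowhere but r1c8, so r1c8=2.
Step 8. [r2c8∈{1,7}] 7 has one home in box 3: r2c8 ⇒ r2c8=7.
Step 9. [r4c8∈{3}] r4c8 is down to just 3. So r4c8=3.
Step 10. [r3c5∈{9}] r3c5's peers cover all but 9, so r3c5=9.
Step 11. [r7c4∈{4,9}] in row 7, 9 fits only at r7c4, so r7c4=9.
Step 12. [r8c9∈{3,6}] r8c9 is the only open cell in row 8 admitting 3, so r8c9=3.
Step 13. [r9c9∈{6,7}] 6 has one home in col 9: r9c9. So r9c9=6.
Step 14. [r2c2∈{1,8}] across row 2, 1 lands solely at r2c2. So r2c2=1.
Step 15. [r9c2∈{7,8}] across col 2, 8 lands solely at r9c2, so r9c2=8.
Step 16. [r8c1∈{6}] r8c1 has the single candidate 6. So r8c1=6.
Step 17. [r9c7∈{4,7}] in row 9, 7 fits only at r9c7 ⇒ r9c7=7.
Step 18. [r7c5∈{4,6}] in row 7, 6 fits only at r7c5. So r7c5=6.
Step 19. [r1c1∈{7,9}] across row 1, 9 lands solely at r1c1 ⇒ r1c1=9.
Step 20. [r9c5∈{4}] r9c5's peers cover all but 4 ⇒ r9c5=4.
Step 21. [r6c8∈{1}] r6c8's peers cover all but 1. So r6c8=1.
Step 22. [r2c3∈{6}] r2c3 has the single candidate 6, so r2c3=6.
Step 23. [r7c7∈{4}] nothing but 4 survives at r7c7. So r7c7=4.
Step 24. [r3c7∈{1}] only 1 remains possible at r3c7 ⇒ r3c7=1.
Step 25. [r4c9∈{2}] r4c9's peers cover all but 2 ⇒ r4c9=2.
Step 26. [r4c1∈{4}] r4c1 has the single candidate 4 ⇒ r4c1=4.
Step 27. [r5c6∈{9}] nothing but 9 survives at r5c6 ⇒ r5c6=9.
Step 28. [r9c6∈{3}] only 3 remains possible at r9c6 ⇒ r9c6=3.
Step 29. [r5c4∈{5}] r5c4's peers cover all but 5, so r5c4=5.
Step 30. [r5c1∈{3}] nothing but 3 survives at r5c1. So r5c1=3.
Step 31. [r6c9∈{7}] r6c9's peers cover all but 7, so r6c9=7.
Step 32. [r8c5∈{8}] only 8 remains possible at r8c5 ⇒ r8c5=8.
Step 33. [r5c8∈{6}] only 6 remains possible at r5c8 ⇒ r5c8=6.
Step 34. [r1c2∈{7}] only 7 remains possible at r1c2, so r1c2=7.
Step 35. [r7c1∈{7}] nothing but 7 survives at r7c1. So r7c1=7.
Step 36. [r4c6∈{8}] nothing but 8 survives at r4c6 ⇒ r4c6=8.
Step 37. [r2c1∈{8}] r2c1's peers cover all but 8. So r2c1=8.
Step 38. [r3c1∈{2}] nothing but 2 survives at r3c1 ⇒ r3c1=2.
Step 39. [r2c4∈{4}] r2c4 has the single candidate 4. So r2c4=4.
Step 40. [r1c6∈{1}] only 1 remains possible at r1c6, so r1c6=1.

Answer: 9 7 4 8 3 1 6 2 5 / 8 1 6 4 5 2 3 7 9 / 2 5 3 7 9 6 1 4 8 / 4 9 7 6 1 8 5 3 2 / 3 2 1 5 7 9 8 6 4 / 5 6 8 3 2 4 9 1 7 / 7 3 2 9 6 5 4 8 1 / 6 4 5 1 8 7 2 9 3 / 1 8 9 2 4 3 7 5 6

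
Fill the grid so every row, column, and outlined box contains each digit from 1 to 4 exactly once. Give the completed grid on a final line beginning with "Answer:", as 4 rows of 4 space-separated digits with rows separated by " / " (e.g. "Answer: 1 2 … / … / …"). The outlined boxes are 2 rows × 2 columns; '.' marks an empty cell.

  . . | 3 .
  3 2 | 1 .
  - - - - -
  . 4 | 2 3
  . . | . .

Step 1. [r4c4∈{1,4}] col 4 places 1 nowhere but r4c4. So r4c4=1.
Step 2. [r1c1∈{1,4}] 4 has one home in col 1: r1c1. So r1c1=4.
Step 3. [r2c4∈{4}] nothing but 4 survives at r2c4 ⇒ r2c4=4.
Step 4. [r4c1∈{2}] only 2 remains possible at r4c1, so r4c1=2.
Step 5. [r4c2∈{3}] nothing but 3 survives at r4c2, so r4c2=3.
Step 6. [r3c1∈{1}] r3c1's peers cover all but 1 ⇒ r3c1=1.
Step 7. [r4c3∈{4}] r4c3 has the single candidate 4. So r4c3=4.
Step 8. [r1c2∈{1}] r1c2 is down to just 1. So r1c2=1.
Step 9. [r1c4∈{2}] r1c4 is down to just 2 ⇒ r1c4=2.

Answer: 4 1 3 2 / 3 2 1 4 / 1 4 2 3 / 2 3 4 1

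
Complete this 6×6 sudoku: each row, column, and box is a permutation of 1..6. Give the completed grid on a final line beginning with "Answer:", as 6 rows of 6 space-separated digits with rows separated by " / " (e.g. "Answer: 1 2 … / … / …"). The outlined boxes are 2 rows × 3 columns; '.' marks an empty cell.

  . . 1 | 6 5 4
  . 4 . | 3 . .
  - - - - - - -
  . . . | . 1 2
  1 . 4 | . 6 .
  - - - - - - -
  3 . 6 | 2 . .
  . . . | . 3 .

Step 1. [r6c4∈{1,4,5}] 1 has one home in col 4: r6c4, so r6c4=1.
Step 2. [r4c2∈{2,3,5}] row 4 places 2 nowhere but r4c2, so r4c2=2.
Step 3. [r6c2∈{5}] nothing but 5 survives at r6c2 ⇒ r6c2=5.
Step 4. [r2c1∈{2,5,6}] row 2 places 6 nowhere but r2c1 ⇒ r2c1=6.
Step 5. [r3c3∈{3,5}] col 3 places 3 nowhere but r3c3 ⇒ r3c3=3.
Step 6. [r4c4∈{5}] r4c4's peers cover all but 5, so r4c4=5.
Step 7. [r6c3∈{2}] r6c3 is down to just 2 ⇒ r6c3=2.
Step 8. [r5c2∈{1}] only 1 remains possible at r5c2. So r5c2=1.
Step 9. [r3c1∈{5}] only 5 remains possible at r3c1 ⇒ r3c1=5.
Step 10. [r2c5∈{2}] r2c5's peers cover all but 2, so r2c5=2.
Step 11. [r1c2∈{3}] r1c2 has the single candidate 3, so r1c2=3.
Step 12. [r6c6∈{6}] r6c6's peers cover all but 6. So r6c6=6.
Step 13. [r6c1∈{4}] nothing but 4 survives at r6c1. So r6c1=4.
Step 14. [r5c6∈{5}] nothing but 5 survives at r5c6. So r5c6=5.
Step 15. [r1c1∈{2}] r1c1's peers cover all but 2, so r1c1=2.
Step 16. [r2c3∈{5}] r2c3 is down to just 5, so r2c3=5.
Step 17. [r5c5∈{4}] only 4 remains possible at r5c5. So r5c5=4.
Step 18. [r3c4∈{4}] nothing but 4 survives at r3c4 ⇒ r3c4=4.
Step 19. [r4c6∈{3}] only 3 remains possible at r4c6. So r4c6=3.
Step 20. [r3c2∈{6}] r3c2 has the single candidate 6 ⇒ r3c2=6.
Step 21. [r2c6∈{1}] r2c6 has the single candidate 1, so r2c6=1.

Answer: 2 3 1 6 5 4 / 6 4 5 3 2 1 / 5 6 3 4 1 2 / 1 2 4 5 6 3 / 3 1 6 2 4 5 / 4 5 2 1 3 6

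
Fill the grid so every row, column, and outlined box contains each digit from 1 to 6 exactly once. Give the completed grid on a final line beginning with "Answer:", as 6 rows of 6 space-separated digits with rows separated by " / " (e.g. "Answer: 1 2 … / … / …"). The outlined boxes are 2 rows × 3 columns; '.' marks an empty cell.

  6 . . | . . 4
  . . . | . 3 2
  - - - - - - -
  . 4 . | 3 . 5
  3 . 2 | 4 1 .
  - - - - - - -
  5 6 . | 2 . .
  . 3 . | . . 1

Step 1. [r1c5∈{5}] only 5 remains possible at r1c5 ⇒ r1c5=5.
Step 2. [r5c3∈{1,4}] in row 5, 1 fits only at r5c3, so r5c3=1.
Step 3. [r6c3∈{4}] r6c3 has the single candidate 4. So r6c3=4.
Step 4. [r2c4∈{1,6}] in row 2, 6 fits only at r2c4. So r2c4=6.
Step 5. [r1c2∈{1,2}] along row 2, every 1-candidate lies inside box 1. So r1c2≠1.
Step 6. [r2c2∈{1,5}] 1 has one home in col 2: r2c2. So r2c2=1.
Step 7. [r3c3∈{6}] only 6 remains possible at r3c3. So r3c3=6.
Step 8. [r2c3∈{5}] only 5 remains possible at r2c3. So r2c3=5.
Step 9. [r6c5∈{6}] r6c5 is down to just 6, so r6c5=6.
Step 10. [r1c2∈{2}] only 2 remains possible at r1c2, so r1c2=2.
Step 11. [r6c4∈{5}] r6c4's peers cover all but 5, so r6c4=5.
Step 12. [r5c5∈{4}] nothing but 4 survives at r5c5, so r5c5=4.
Step 13. [r4c2∈{5}] r4c2 has the single candidate 5 ⇒ r4c2=5.
Step 14. [r6c1∈{2}] nothing but 2 survives at r6c1, so r6c1=2.
Step 15. [r3c5∈{2}] nothing but 2 survives at r3c5. So r3c5=2.
Step 16. [r2c1∈{4}] nothing but 4 survives at r2c1, so r2c1=4.
Step 17. [r1c3∈{3}] r1c3 is down to just 3. So r1c3=3.
Step 18. [r5c6∈{3}] only 3 remains possible at r5c6. So r5c6=3.
Step 19. [r4c6∈{6}] r4c6 is down to just 6, so r4c6=6.
Step 20. [r1c4∈{1}] r1c4 is down to just 1 ⇒ r1c4=1.
Step 21. [r3c1∈{1}] nothing but 1 survives at r3c1. So r3c1=1.

Answer: 6 2 3 1 5 4 / 4 1 5 6 3 2 / 1 4 6 3 2 5 / 3 5 2 4 1 6 / 5 6 1 2 4 3 / 2 3 4 5 6 1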